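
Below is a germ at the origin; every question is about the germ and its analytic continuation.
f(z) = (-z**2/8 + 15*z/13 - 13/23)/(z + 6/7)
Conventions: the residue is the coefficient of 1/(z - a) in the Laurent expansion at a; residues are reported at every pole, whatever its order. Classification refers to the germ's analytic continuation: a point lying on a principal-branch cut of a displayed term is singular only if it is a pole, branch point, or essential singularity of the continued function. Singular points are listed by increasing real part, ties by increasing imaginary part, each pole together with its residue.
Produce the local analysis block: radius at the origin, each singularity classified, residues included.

Radius of convergence at 0: 6/7.
At -6/7: a pole of order 1; residue -48233/29302.

Denominator factor (z + 6/7): pole of order 1 at -6/7, modulus 6/7.
The radius of convergence is the smallest modulus among the singular points: 6/7.
At the order-1 pole -6/7 set g(z) = (z - (-6/7))*f(z) = -z**2/8 + 15*z/13 - 13/23.
Simple pole: residue = g(a) at a = -6/7, which is -48233/29302.


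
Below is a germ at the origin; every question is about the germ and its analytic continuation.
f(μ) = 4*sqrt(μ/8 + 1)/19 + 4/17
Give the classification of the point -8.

The point is an algebraic (square-root) branch point.

The term (4/19)*sqrt(1 - μ/(-8)) has argument 1 - -8/(-8) = 0 at -8: a square-root (algebraic, two-sheeted) branch point; the remaining terms are analytic or single-valued there.


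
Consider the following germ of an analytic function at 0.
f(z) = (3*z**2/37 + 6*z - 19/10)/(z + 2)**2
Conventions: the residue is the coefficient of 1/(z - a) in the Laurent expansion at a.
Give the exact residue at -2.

At the order-2 pole -2 set g(z) = (z - (-2))^2*f(z) = 3*z**2/37 + 6*z - 19/10.
Order-2 pole: residue = g'(a); g'(-2) = 210/37, so the residue is 210/37.

The residue is 210/37.


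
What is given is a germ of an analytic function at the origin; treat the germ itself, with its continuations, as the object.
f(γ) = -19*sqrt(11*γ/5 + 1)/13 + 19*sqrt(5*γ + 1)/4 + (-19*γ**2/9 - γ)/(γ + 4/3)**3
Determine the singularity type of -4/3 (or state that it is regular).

The denominator factor γ + 4/3 vanishes at -4/3 and appears to the power 3; the numerator there equals -196/81, nonzero, and no other factor vanishes.
The branch terms are analytic at this point.
Hence a pole whose order is the multiplicity, 3.

The point is a pole of order 3.


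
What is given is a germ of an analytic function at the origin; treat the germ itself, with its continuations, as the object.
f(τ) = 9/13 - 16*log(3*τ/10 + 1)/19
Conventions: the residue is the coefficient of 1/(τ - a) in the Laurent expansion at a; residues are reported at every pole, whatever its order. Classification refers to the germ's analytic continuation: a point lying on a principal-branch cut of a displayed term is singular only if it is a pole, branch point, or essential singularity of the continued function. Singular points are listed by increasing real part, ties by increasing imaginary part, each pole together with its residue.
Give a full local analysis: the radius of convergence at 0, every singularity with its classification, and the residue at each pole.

Radius of convergence at 0: 10/3.
At -10/3: a logarithmic branch point.

Branch term (-16/19)*log(1 - τ/(-10/3)): its argument vanishes at τ = -10/3, a logarithmic branch point, modulus 10/3.
The radius of convergence is the smallest modulus among the singular points: 10/3.


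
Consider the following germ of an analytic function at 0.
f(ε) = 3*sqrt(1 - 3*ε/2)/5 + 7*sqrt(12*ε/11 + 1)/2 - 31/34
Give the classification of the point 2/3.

The point is an algebraic (square-root) branch point.

The term (3/5)*sqrt(1 - ε/(2/3)) has argument 1 - 2/3/(2/3) = 0 at 2/3: a square-root (algebraic, two-sheeted) branch point; the remaining terms are analytic or single-valued there.


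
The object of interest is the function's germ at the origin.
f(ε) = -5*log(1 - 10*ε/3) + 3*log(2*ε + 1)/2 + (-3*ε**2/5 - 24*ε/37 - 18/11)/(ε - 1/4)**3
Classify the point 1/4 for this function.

The denominator factor ε - 1/4 vanishes at 1/4 and appears to the power 3; the numerator there equals -59781/32560, nonzero, and no other factor vanishes.
The branch terms are analytic at this point.
Hence a pole whose order is the multiplicity, 3.

The point is a pole of order 3.


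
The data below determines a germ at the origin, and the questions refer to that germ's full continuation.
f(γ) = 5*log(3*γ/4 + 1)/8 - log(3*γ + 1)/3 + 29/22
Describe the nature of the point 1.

The point is a regular point.

There is no denominator, hence no pole anywhere.
Branch term log(1 - γ/(-1/3)): argument at 1 is 4, nonzero, so 1 is not its branch point (a point on a principal cut is still regular for the continued germ).
Branch term log(1 - γ/(-4/3)): argument at 1 is 7/4, nonzero, so 1 is not its branch point (a point on a principal cut is still regular for the continued germ).
So the germ continues analytically to 1.


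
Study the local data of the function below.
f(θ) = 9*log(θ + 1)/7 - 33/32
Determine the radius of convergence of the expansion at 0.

The radius of convergence is 1.

Branch term (9/7)*log(1 - θ/(-1)): its argument vanishes at θ = -1, a logarithmic branch point, modulus 1.
The radius of convergence is the smallest modulus among the singular points: 1.


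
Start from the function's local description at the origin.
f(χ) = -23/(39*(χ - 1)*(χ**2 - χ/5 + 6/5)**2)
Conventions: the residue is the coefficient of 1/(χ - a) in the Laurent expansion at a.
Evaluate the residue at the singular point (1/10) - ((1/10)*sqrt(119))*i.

The residue is (23/312) + ((15111/1472744)*sqrt(119))*i.

The factor χ**2 - χ/5 + 6/5 splits as (χ - a)(χ - a') with a = (1/10) - ((1/10)*sqrt(119))*i, a' = (1/10) + ((1/10)*sqrt(119))*i. At the order-2 pole a set g(χ) = (χ - a)^2*f(χ) = [-23/(39*(χ - 1))] / (χ - a')^2.
Order-2 pole: residue = g'(a); g'((1/10) - ((1/10)*sqrt(119))*i) = (23/312) + ((15111/1472744)*sqrt(119))*i, so the residue is (23/312) + ((15111/1472744)*sqrt(119))*i.


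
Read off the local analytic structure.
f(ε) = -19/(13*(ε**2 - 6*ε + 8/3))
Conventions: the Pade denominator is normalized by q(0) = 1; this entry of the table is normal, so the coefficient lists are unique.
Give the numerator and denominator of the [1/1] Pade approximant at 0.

Taylor coefficients needed (expand at 0): a_0 = -57/104, a_1 = -513/416, a_2 = -4275/1664.
Write the denominator as Q(ε) = 1 + q1*ε. Requiring Q*f - P = O(ε^3) with deg P <= 1 kills the coefficients of ε^2..ε^2 in Q*f:
  ε^2: a_2 + q1*a_1 = 0, i.e. -4275/1664 + (-513/416)*q1 = 0.
Solving this linear system: q1 = -25/12.
The numerator is Q*f truncated at degree 1: P0 = a_0 = -57/104; P1 = a_1 + q1*a_0 = -19/208.

The Pade approximant has numerator coefficients [-57/104, -19/208]; denominator coefficients [1, -25/12].


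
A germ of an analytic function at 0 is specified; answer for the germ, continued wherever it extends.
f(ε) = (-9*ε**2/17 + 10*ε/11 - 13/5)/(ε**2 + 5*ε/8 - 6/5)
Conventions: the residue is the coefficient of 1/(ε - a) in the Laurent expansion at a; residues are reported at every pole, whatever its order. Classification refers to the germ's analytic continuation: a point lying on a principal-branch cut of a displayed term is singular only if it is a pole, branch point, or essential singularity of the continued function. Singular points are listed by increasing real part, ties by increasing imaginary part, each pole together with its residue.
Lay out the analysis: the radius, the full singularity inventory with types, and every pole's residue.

Denominator factor (ε**2 + 5*ε/8 - 6/5): discriminant 1661/320, real irrational roots -5/16 + (1/80)*sqrt(8305) and -5/16 - (1/80)*sqrt(8305); poles of order 1, moduli -5/16 + (1/80)*sqrt(8305) and 5/16 + (1/80)*sqrt(8305).
The radius of convergence is the smallest modulus among the singular points: -5/16 + (1/80)*sqrt(8305).
The factor ε**2 + 5*ε/8 - 6/5 splits as (ε - a)(ε - a') with a = -5/16 - (1/80)*sqrt(8305), a' = -5/16 + (1/80)*sqrt(8305). At the order-1 pole a set g(ε) = (ε - a)*f(ε) = [-9*ε**2/17 + 10*ε/11 - 13/5] / (ε - a').
Simple pole: residue = g(a) at a = -5/16 - (1/80)*sqrt(8305), which is 1855/2992 + (86715/4969712)*sqrt(8305).
The factor ε**2 + 5*ε/8 - 6/5 splits as (ε - a)(ε - a') with a = -5/16 + (1/80)*sqrt(8305), a' = -5/16 - (1/80)*sqrt(8305). At the order-1 pole a set g(ε) = (ε - a)*f(ε) = [-9*ε**2/17 + 10*ε/11 - 13/5] / (ε - a').
Simple pole: residue = g(a) at a = -5/16 + (1/80)*sqrt(8305), which is 1855/2992 - (86715/4969712)*sqrt(8305).
List the singular points by increasing real part (a conjugate pair: the negative imaginary part first).

Radius of convergence at 0: -5/16 + (1/80)*sqrt(8305).
At -5/16 - (1/80)*sqrt(8305): a pole of order 1; residue 1855/2992 + (86715/4969712)*sqrt(8305).
At -5/16 + (1/80)*sqrt(8305): a pole of order 1; residue 1855/2992 - (86715/4969712)*sqrt(8305).


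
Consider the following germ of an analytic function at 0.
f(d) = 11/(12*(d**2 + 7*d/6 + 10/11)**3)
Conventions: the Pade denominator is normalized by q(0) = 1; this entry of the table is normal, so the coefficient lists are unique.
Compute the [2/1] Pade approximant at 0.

Taylor coefficients needed (expand at 0): a_0 = 14641/12000, a_1 = -1127357/240000, a_2 = 57817309/7200000, a_3 = -1326899189/259200000.
Write the denominator as Q(d) = 1 + q1*d. Requiring Q*f - P = O(d^4) with deg P <= 2 kills the coefficients of d^3..d^3 in Q*f:
  d^3: a_3 + q1*a_2 = 0, i.e. -1326899189/259200000 + (57817309/7200000)*q1 = 0.
Solving this linear system: q1 = 8239/12924.
The numerator is Q*f truncated at degree 2: P0 = a_0 = 14641/12000; P1 = a_1 + q1*a_0 = -379919309/96930000; P2 = a_2 + q1*a_1 = 78097011971/15508800000.

The Pade approximant has numerator coefficients [14641/12000, -379919309/96930000, 78097011971/15508800000]; denominator coefficients [1, 8239/12924].


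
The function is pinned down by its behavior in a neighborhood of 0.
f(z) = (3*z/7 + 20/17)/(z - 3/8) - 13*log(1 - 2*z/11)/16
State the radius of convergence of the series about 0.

The radius of convergence is 3/8.

Denominator factor (z - 3/8): pole of order 1 at 3/8, modulus 3/8.
Branch term (-13/16)*log(1 - z/(11/2)): its argument vanishes at z = 11/2, a logarithmic branch point, modulus 11/2.
The radius of convergence is the smallest modulus among the singular points: 3/8.


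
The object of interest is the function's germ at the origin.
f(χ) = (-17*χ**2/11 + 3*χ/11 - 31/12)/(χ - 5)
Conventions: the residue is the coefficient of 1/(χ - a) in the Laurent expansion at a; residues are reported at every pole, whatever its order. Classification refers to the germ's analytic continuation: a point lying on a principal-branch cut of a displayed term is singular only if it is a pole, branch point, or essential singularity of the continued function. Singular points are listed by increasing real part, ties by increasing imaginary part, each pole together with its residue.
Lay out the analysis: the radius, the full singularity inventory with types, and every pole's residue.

Radius of convergence at 0: 5.
At 5: a pole of order 1; residue -5261/132.

Denominator factor (χ - 5): pole of order 1 at 5, modulus 5.
The radius of convergence is the smallest modulus among the singular points: 5.
At the order-1 pole 5 set g(χ) = (χ - (5))*f(χ) = -17*χ**2/11 + 3*χ/11 - 31/12.
Simple pole: residue = g(a) at a = 5, which is -5261/132.


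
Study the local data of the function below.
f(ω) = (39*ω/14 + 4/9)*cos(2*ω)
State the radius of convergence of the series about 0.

The radius of convergence is infinite.

The factor cos(2*ω) is entire and contributes no finite singular point.
The polynomial part has no poles.
No finite singular points: the Taylor series at 0 converges everywhere.


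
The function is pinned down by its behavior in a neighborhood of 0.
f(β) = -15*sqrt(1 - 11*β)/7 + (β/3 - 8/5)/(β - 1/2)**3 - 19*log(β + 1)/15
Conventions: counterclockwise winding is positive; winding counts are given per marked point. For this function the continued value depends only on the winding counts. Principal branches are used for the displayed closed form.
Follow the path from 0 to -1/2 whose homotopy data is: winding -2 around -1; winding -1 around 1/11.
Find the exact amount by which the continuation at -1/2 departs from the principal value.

The rational part is single-valued and drops out of the difference; each branch term changes only by its own monodromy.
(-15/7)*sqrt(1 - β/(1/11)): winding -1 is odd, the square root flips sign, contributing -2*(-15/7)*sqrt(1 - (-1/2)/(1/11)) = -2*(-15/7)*sqrt(13/2) = (15/7)*sqrt(26).
(-19/15)*log(1 - β/(-1)): each positive loop around -1 adds 2*pi*i to the log, so winding -2 contributes (-19/15)*(-2)*2*pi*i = (76/15)*pi*i.
Summing the contributions at β = -1/2 gives ((15/7)*sqrt(26)) + ((76/15)*pi)*i.

Continued minus principal equals ((15/7)*sqrt(26)) + ((76/15)*pi)*i.


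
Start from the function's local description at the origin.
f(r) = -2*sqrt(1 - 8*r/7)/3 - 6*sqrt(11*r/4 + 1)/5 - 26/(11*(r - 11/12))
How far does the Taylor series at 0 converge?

Denominator factor (r - 11/12): pole of order 1 at 11/12, modulus 11/12.
Branch term (-2/3)*sqrt(1 - r/(7/8)): its argument vanishes at r = 7/8, a square-root branch point, modulus 7/8.
Branch term (-6/5)*sqrt(1 - r/(-4/11)): its argument vanishes at r = -4/11, a square-root branch point, modulus 4/11.
The radius of convergence is the smallest modulus among the singular points: 4/11.

The radius of convergence is 4/11.


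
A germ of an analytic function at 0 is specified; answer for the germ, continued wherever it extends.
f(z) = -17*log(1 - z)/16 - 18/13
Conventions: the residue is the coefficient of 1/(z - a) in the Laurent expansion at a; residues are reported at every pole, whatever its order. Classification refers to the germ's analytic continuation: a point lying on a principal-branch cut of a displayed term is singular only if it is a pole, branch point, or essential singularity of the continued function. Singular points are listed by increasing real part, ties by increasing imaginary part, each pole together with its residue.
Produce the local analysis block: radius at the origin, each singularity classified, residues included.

Radius of convergence at 0: 1.
At 1: a logarithmic branch point.

Branch term (-17/16)*log(1 - z/(1)): its argument vanishes at z = 1, a logarithmic branch point, modulus 1.
The radius of convergence is the smallest modulus among the singular points: 1.


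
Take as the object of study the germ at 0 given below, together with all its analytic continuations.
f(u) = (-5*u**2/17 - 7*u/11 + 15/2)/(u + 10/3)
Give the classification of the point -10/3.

The point is a pole of order 1.

The denominator factor u + 10/3 vanishes at -10/3 and appears to the power 1; the numerator there equals 21385/3366, nonzero, and no other factor vanishes.
Hence a pole whose order is the multiplicity, 1.


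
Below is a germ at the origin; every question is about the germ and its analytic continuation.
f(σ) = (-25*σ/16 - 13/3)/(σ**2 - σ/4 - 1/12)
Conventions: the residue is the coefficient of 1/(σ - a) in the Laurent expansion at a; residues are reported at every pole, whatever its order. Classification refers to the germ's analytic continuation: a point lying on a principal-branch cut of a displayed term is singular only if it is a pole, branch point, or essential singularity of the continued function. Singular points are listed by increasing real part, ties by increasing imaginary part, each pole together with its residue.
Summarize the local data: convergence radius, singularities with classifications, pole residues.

Denominator factor (σ**2 - σ/4 - 1/12): discriminant 19/48, real irrational roots 1/8 + (1/24)*sqrt(57) and 1/8 - (1/24)*sqrt(57); poles of order 1, moduli 1/8 + (1/24)*sqrt(57) and -1/8 + (1/24)*sqrt(57).
The radius of convergence is the smallest modulus among the singular points: -1/8 + (1/24)*sqrt(57).
The factor σ**2 - σ/4 - 1/12 splits as (σ - a)(σ - a') with a = 1/8 - (1/24)*sqrt(57), a' = 1/8 + (1/24)*sqrt(57). At the order-1 pole a set g(σ) = (σ - a)*f(σ) = [-25*σ/16 - 13/3] / (σ - a').
Simple pole: residue = g(a) at a = 1/8 - (1/24)*sqrt(57), which is -25/32 + (1739/1824)*sqrt(57).
The factor σ**2 - σ/4 - 1/12 splits as (σ - a)(σ - a') with a = 1/8 + (1/24)*sqrt(57), a' = 1/8 - (1/24)*sqrt(57). At the order-1 pole a set g(σ) = (σ - a)*f(σ) = [-25*σ/16 - 13/3] / (σ - a').
Simple pole: residue = g(a) at a = 1/8 + (1/24)*sqrt(57), which is -25/32 - (1739/1824)*sqrt(57).
List the singular points by increasing real part (a conjugate pair: the negative imaginary part first).

Radius of convergence at 0: -1/8 + (1/24)*sqrt(57).
At 1/8 - (1/24)*sqrt(57): a pole of order 1; residue -25/32 + (1739/1824)*sqrt(57).
At 1/8 + (1/24)*sqrt(57): a pole of order 1; residue -25/32 - (1739/1824)*sqrt(57).


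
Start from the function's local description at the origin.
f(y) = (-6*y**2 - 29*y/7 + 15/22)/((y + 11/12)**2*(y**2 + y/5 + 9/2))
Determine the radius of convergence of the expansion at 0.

Denominator factor (y + 11/12)^2: pole of order 2 at -11/12, modulus 11/12.
Denominator factor (y**2 + y/5 + 9/2): discriminant -449/25, complex-conjugate roots (-1/10) + ((1/10)*sqrt(449))*i and (-1/10) - ((1/10)*sqrt(449))*i; poles of order 1, moduli (3/2)*sqrt(2) and (3/2)*sqrt(2).
The radius of convergence is the smallest modulus among the singular points: 11/12.

The radius of convergence is 11/12.


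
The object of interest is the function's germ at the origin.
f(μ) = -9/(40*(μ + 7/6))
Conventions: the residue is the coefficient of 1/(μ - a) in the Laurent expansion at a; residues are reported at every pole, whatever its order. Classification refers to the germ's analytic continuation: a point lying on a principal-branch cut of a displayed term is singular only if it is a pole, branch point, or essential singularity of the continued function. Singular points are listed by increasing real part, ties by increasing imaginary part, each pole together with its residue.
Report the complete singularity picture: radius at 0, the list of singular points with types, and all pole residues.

Radius of convergence at 0: 7/6.
At -7/6: a pole of order 1; residue -9/40.

Denominator factor (μ + 7/6): pole of order 1 at -7/6, modulus 7/6.
The radius of convergence is the smallest modulus among the singular points: 7/6.
At the order-1 pole -7/6 set g(μ) = (μ - (-7/6))*f(μ) = -9/40.
Simple pole: residue = g(a) at a = -7/6, which is -9/40.


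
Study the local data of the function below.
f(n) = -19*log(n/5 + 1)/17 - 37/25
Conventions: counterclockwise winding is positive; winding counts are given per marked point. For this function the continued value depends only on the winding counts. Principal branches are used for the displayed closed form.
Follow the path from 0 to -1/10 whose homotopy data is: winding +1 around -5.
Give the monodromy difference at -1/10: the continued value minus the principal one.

Continued minus principal equals -(38/17)*pi*i.

The rational part is single-valued and drops out of the difference; each branch term changes only by its own monodromy.
(-19/17)*log(1 - n/(-5)): each positive loop around -5 adds 2*pi*i to the log, so winding +1 contributes (-19/17)*(1)*2*pi*i = -(38/17)*pi*i.
Summing the contributions at n = -1/10 gives -(38/17)*pi*i.


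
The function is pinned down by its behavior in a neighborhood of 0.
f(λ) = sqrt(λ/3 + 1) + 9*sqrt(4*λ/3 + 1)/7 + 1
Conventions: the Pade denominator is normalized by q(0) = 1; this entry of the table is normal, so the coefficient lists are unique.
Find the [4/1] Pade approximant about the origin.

Taylor coefficients needed (expand at 0): a_0 = 23/7, a_1 = 43/42, a_2 = -151/504, a_3 = 583/3024, a_4 = -11555/72576, a_5 = 9223/62208.
Write the denominator as Q(λ) = 1 + q1*λ. Requiring Q*f - P = O(λ^6) with deg P <= 4 kills the coefficients of λ^5..λ^5 in Q*f:
  λ^5: a_5 + q1*a_4 = 0, i.e. 9223/62208 + (-11555/72576)*q1 = 0.
Solving this linear system: q1 = 64561/69330.
The numerator is Q*f truncated at degree 4: P0 = a_0 = 23/7; P1 = a_1 + q1*a_0 = 990884/242655; P2 = a_2 + q1*a_1 = 423049/647080; P3 = a_3 + q1*a_2 = -1506073/17471160; P4 = a_4 + q1*a_3 = 5679409/279538560.

The Pade approximant has numerator coefficients [23/7, 990884/242655, 423049/647080, -1506073/17471160, 5679409/279538560]; denominator coefficients [1, 64561/69330].


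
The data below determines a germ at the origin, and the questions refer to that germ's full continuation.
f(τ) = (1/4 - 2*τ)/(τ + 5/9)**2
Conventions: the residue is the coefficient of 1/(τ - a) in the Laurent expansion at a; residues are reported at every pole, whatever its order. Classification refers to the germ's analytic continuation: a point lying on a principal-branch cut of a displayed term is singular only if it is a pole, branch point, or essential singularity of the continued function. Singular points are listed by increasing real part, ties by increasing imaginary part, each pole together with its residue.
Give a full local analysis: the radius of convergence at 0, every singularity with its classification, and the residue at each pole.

Radius of convergence at 0: 5/9.
At -5/9: a pole of order 2; residue -2.

Denominator factor (τ + 5/9)^2: pole of order 2 at -5/9, modulus 5/9.
The radius of convergence is the smallest modulus among the singular points: 5/9.
At the order-2 pole -5/9 set g(τ) = (τ - (-5/9))^2*f(τ) = 1/4 - 2*τ.
Order-2 pole: residue = g'(a); g'(-5/9) = -2, so the residue is -2.


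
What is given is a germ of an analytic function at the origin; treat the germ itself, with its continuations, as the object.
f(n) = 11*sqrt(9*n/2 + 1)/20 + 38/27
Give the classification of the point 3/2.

The point is a regular point.

There is no denominator, hence no pole anywhere.
Branch term sqrt(1 - n/(-2/9)): argument at 3/2 is 31/4, nonzero, so 3/2 is not its branch point (a point on a principal cut is still regular for the continued germ).
So the germ continues analytically to 3/2.


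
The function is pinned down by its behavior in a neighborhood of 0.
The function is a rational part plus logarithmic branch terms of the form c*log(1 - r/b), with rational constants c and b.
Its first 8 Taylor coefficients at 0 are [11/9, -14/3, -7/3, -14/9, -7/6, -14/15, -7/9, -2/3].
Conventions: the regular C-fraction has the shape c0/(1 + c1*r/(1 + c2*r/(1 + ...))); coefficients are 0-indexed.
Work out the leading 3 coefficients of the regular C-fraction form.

The regular C-fraction coefficients are [11/9, 42/11, -95/22].

Taylor coefficients (read off): a_0 = 11/9, a_1 = -14/3, a_2 = -7/3.
c0 = a_0 = 11/9. Peel one level at a time: if S = 1 + c*r/S' with S'(0) = 1, then c is the r-coefficient of S and S' = c*r/(S - 1).
S_1 = c0/f = 1 + (42/11)*r + (1995/121)*r^2 + ...; c1 = 42/11.
S_2 = c1*r/(S_1 - 1) = 1 + (-95/22)*r + ...; c2 = -95/22.


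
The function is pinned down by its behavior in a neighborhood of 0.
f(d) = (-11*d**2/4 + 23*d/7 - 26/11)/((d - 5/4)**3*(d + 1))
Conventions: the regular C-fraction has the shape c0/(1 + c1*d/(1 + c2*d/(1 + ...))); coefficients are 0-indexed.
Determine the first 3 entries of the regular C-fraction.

The regular C-fraction coefficients are [1664/1375, -9/910, -2744671/16380].

Taylor coefficients (expand at 0): a_0 = 1664/1375, a_1 = 576/48125, a_2 = 68944/34375.
c0 = a_0 = 1664/1375. Peel one level at a time: if S = 1 + c*d/S' with S'(0) = 1, then c is the d-coefficient of S and S' = c*d/(S - 1).
S_1 = c0/f = 1 + (-9/910)*d + (-2744671/1656200)*d^2 + ...; c1 = -9/910.
S_2 = c1*d/(S_1 - 1) = 1 + (-2744671/16380)*d + ...; c2 = -2744671/16380.


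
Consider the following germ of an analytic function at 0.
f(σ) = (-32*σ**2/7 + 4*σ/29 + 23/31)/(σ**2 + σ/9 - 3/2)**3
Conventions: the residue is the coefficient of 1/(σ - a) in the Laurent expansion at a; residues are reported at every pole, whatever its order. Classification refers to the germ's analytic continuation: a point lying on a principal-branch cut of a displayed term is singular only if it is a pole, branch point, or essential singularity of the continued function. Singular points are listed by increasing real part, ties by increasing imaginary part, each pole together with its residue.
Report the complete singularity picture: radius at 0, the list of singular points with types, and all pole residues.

Radius of convergence at 0: -1/18 + (1/18)*sqrt(487).
At -1/18 - (1/18)*sqrt(487): a pole of order 3; residue -(6712306866/726849699779)*sqrt(487).
At -1/18 + (1/18)*sqrt(487): a pole of order 3; residue (6712306866/726849699779)*sqrt(487).


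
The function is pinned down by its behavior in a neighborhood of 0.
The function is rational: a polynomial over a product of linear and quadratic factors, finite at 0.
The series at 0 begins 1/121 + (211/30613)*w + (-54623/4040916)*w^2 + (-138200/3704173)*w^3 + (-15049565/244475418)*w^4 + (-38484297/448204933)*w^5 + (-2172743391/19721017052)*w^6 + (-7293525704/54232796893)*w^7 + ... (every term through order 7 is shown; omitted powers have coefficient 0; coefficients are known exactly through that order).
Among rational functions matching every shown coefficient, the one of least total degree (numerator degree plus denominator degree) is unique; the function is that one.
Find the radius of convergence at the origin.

No rational of total degree below 6 reproduces all 8 coefficients; solving the [2/4] Pade equations on them gives f(w) = (-25*w**2/12 - 31*w/23 + 1)/((w - 11)**2*(w - 1)**2), whose expansion matches every shown term.
Denominator factor (w - 11)^2: pole of order 2 at 11, modulus 11.
Denominator factor (w - 1)^2: pole of order 2 at 1, modulus 1.
The radius of convergence is the smallest modulus among the singular points: 1.

The radius of convergence is 1.


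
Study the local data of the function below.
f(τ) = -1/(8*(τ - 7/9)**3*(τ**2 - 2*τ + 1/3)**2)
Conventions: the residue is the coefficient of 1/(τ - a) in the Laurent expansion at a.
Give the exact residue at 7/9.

At the order-3 pole 7/9 set g(τ) = (τ - (7/9))^3*f(τ) = -1/(8*(τ**2 - 2*τ + 1/3)**2).
Order-3 pole: residue = g''(a)/2; g''(7/9) = -19663317/6250000, so the residue is -19663317/12500000.

The residue is -19663317/12500000.


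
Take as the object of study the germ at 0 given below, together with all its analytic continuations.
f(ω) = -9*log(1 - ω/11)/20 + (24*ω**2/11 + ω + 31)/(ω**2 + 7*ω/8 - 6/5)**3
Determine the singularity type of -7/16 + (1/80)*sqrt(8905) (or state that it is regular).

The point is a pole of order 3.

The denominator factor ω**2 + 7*ω/8 - 6/5 vanishes at -7/16 + (1/80)*sqrt(8905) and appears to the power 3; the numerator there equals 14967/440 - (1/88)*sqrt(8905), nonzero, and no other factor vanishes.
The branch terms are analytic at this point.
Hence a pole whose order is the multiplicity, 3.


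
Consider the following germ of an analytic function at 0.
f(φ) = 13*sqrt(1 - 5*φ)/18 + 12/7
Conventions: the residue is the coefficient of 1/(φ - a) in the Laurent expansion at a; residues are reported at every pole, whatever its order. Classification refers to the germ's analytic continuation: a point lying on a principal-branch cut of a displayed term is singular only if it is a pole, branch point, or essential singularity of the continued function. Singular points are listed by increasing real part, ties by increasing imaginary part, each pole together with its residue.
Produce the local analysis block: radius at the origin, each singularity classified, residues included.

Branch term (13/18)*sqrt(1 - φ/(1/5)): its argument vanishes at φ = 1/5, a square-root branch point, modulus 1/5.
The radius of convergence is the smallest modulus among the singular points: 1/5.

Radius of convergence at 0: 1/5.
At 1/5: an algebraic (square-root) branch point.


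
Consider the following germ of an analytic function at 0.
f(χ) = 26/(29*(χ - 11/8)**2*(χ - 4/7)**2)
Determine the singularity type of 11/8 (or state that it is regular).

The point is a pole of order 2.

The denominator factor χ - 11/8 vanishes at 11/8 and appears to the power 2; the numerator there equals 26/29, nonzero, and no other factor vanishes.
Hence a pole whose order is the multiplicity, 2.


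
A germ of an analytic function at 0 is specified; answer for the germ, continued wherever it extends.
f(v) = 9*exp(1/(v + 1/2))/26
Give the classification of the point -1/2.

The point is an essential singularity.

The exponent 1/(v - (-1/2)) has a pole at -1/2, so exp(1/(v - (-1/2))) takes every nonzero value near it: an essential singularity (not a pole of any order).


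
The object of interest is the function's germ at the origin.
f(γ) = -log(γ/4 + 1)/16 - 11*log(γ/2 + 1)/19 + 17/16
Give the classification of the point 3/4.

The point is a regular point.

There is no denominator, hence no pole anywhere.
Branch term log(1 - γ/(-2)): argument at 3/4 is 11/8, nonzero, so 3/4 is not its branch point (a point on a principal cut is still regular for the continued germ).
Branch term log(1 - γ/(-4)): argument at 3/4 is 19/16, nonzero, so 3/4 is not its branch point (a point on a principal cut is still regular for the continued germ).
So the germ continues analytically to 3/4.


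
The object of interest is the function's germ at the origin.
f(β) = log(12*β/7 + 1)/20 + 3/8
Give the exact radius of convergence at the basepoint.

The radius of convergence is 7/12.

Branch term (1/20)*log(1 - β/(-7/12)): its argument vanishes at β = -7/12, a logarithmic branch point, modulus 7/12.
The radius of convergence is the smallest modulus among the singular points: 7/12.


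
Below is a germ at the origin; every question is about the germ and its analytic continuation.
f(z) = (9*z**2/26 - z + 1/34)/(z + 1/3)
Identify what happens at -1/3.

The denominator factor z + 1/3 vanishes at -1/3 and appears to the power 1; the numerator there equals 266/663, nonzero, and no other factor vanishes.
Hence a pole whose order is the multiplicity, 1.

The point is a pole of order 1.


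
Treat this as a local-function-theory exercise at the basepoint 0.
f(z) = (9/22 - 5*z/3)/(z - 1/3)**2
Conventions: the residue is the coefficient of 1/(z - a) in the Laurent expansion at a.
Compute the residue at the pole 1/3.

The residue is -5/3.

At the order-2 pole 1/3 set g(z) = (z - (1/3))^2*f(z) = 9/22 - 5*z/3.
Order-2 pole: residue = g'(a); g'(1/3) = -5/3, so the residue is -5/3.


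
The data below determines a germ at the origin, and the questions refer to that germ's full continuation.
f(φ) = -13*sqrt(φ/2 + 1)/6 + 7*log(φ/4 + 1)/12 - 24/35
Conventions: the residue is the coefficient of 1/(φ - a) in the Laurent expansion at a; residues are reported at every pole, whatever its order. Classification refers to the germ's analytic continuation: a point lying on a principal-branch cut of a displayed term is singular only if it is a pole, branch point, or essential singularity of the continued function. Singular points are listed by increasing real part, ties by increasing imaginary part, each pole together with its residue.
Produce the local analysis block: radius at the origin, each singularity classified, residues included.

Radius of convergence at 0: 2.
At -4: a logarithmic branch point.
At -2: an algebraic (square-root) branch point.

Branch term (-13/6)*sqrt(1 - φ/(-2)): its argument vanishes at φ = -2, a square-root branch point, modulus 2.
Branch term (7/12)*log(1 - φ/(-4)): its argument vanishes at φ = -4, a logarithmic branch point, modulus 4.
The radius of convergence is the smallest modulus among the singular points: 2.
List the singular points by increasing real part (a conjugate pair: the negative imaginary part first).


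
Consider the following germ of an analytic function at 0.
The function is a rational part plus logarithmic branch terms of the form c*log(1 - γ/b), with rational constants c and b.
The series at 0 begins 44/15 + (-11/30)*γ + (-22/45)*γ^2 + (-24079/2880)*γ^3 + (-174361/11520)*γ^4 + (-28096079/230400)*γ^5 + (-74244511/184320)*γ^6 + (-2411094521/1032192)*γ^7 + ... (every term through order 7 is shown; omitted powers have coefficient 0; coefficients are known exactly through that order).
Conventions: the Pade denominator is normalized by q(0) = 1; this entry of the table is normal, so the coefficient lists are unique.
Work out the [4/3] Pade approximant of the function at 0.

Taylor coefficients needed (read off): a_0 = 44/15, a_1 = -11/30, a_2 = -22/45, a_3 = -24079/2880, a_4 = -174361/11520, a_5 = -28096079/230400, a_6 = -74244511/184320, a_7 = -2411094521/1032192.
Write the denominator as Q(γ) = 1 + q1*γ + q2*γ^2 + q3*γ^3. Requiring Q*f - P = O(γ^8) with deg P <= 4 kills the coefficients of γ^5..γ^7 in Q*f:
  γ^5: a_5 + q1*a_4 + q2*a_3 + q3*a_2 = 0, i.e. -28096079/230400 + (-174361/11520)*q1 + (-24079/2880)*q2 + (-22/45)*q3 = 0.
  γ^6: a_6 + q1*a_5 + q2*a_4 + q3*a_3 = 0, i.e. -74244511/184320 + (-28096079/230400)*q1 + (-174361/11520)*q2 + (-24079/2880)*q3 = 0.
  γ^7: a_7 + q1*a_6 + q2*a_5 + q3*a_4 = 0, i.e. -2411094521/1032192 + (-74244511/184320)*q1 + (-28096079/230400)*q2 + (-174361/11520)*q3 = 0.
Solving this linear system: q1 = -4719539/1052492, q2 = -17597393/2104984, q3 = 1362314437/42099680.
The numerator is Q*f truncated at degree 4: P0 = a_0 = 44/15; P1 = a_1 + q1*a_0 = -35574737/2631230; P2 = a_2 + q1*a_1 + q2*a_0 = -2213420737/94724280; P3 = a_3 + q1*a_2 + q2*a_1 + q3*a_0 = 115964328601/1262990400; P4 = a_4 + q1*a_3 + q2*a_2 + q3*a_1 = 110467134283/7577942400.

The Pade approximant has numerator coefficients [44/15, -35574737/2631230, -2213420737/94724280, 115964328601/1262990400, 110467134283/7577942400]; denominator coefficients [1, -4719539/1052492, -17597393/2104984, 1362314437/42099680].


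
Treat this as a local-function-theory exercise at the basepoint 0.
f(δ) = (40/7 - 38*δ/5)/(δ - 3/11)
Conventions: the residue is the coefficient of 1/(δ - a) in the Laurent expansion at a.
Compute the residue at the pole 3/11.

At the order-1 pole 3/11 set g(δ) = (δ - (3/11))*f(δ) = 40/7 - 38*δ/5.
Simple pole: residue = g(a) at a = 3/11, which is 1402/385.

The residue is 1402/385.


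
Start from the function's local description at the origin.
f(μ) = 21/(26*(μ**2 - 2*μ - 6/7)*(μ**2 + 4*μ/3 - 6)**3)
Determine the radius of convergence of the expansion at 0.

Denominator factor (μ**2 - 2*μ - 6/7): discriminant 52/7, real irrational roots 1 + (1/7)*sqrt(91) and 1 - (1/7)*sqrt(91); poles of order 1, moduli 1 + (1/7)*sqrt(91) and -1 + (1/7)*sqrt(91).
Denominator factor (μ**2 + 4*μ/3 - 6)^3: discriminant 232/9, real irrational roots -2/3 + (1/3)*sqrt(58) and -2/3 - (1/3)*sqrt(58); poles of order 3, moduli -2/3 + (1/3)*sqrt(58) and 2/3 + (1/3)*sqrt(58).
The radius of convergence is the smallest modulus among the singular points: -1 + (1/7)*sqrt(91).

The radius of convergence is -1 + (1/7)*sqrt(91).


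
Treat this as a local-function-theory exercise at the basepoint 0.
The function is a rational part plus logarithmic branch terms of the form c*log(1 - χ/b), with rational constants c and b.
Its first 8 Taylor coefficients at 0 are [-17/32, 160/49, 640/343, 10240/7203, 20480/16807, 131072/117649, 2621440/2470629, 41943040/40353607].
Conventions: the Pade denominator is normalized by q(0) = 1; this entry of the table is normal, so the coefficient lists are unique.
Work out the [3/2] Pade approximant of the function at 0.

The Pade approximant has numerator coefficients [-17/32, 1957/490, -691/245, 1024/7203]; denominator coefficients [1, -48/35, 96/245].

Taylor coefficients needed (read off): a_0 = -17/32, a_1 = 160/49, a_2 = 640/343, a_3 = 10240/7203, a_4 = 20480/16807, a_5 = 131072/117649.
Write the denominator as Q(χ) = 1 + q1*χ + q2*χ^2. Requiring Q*f - P = O(χ^6) with deg P <= 3 kills the coefficients of χ^4..χ^5 in Q*f:
  χ^4: a_4 + q1*a_3 + q2*a_2 = 0, i.e. 20480/16807 + (10240/7203)*q1 + (640/343)*q2 = 0.
  χ^5: a_5 + q1*a_4 + q2*a_3 = 0, i.e. 131072/117649 + (20480/16807)*q1 + (10240/7203)*q2 = 0.
Solving this linear system: q1 = -48/35, q2 = 96/245.
The numerator is Q*f truncated at degree 3: P0 = a_0 = -17/32; P1 = a_1 + q1*a_0 = 1957/490; P2 = a_2 + q1*a_1 + q2*a_0 = -691/245; P3 = a_3 + q1*a_2 + q2*a_1 = 1024/7203.


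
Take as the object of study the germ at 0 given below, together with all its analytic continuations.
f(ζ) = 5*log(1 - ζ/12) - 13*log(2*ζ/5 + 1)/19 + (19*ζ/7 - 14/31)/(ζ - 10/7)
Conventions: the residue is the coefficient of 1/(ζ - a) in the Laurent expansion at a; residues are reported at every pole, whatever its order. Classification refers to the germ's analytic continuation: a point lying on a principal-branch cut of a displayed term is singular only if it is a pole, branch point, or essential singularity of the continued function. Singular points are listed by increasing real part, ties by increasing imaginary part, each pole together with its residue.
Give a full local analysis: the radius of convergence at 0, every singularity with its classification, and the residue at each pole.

Denominator factor (ζ - 10/7): pole of order 1 at 10/7, modulus 10/7.
Branch term (5)*log(1 - ζ/(12)): its argument vanishes at ζ = 12, a logarithmic branch point, modulus 12.
Branch term (-13/19)*log(1 - ζ/(-5/2)): its argument vanishes at ζ = -5/2, a logarithmic branch point, modulus 5/2.
The radius of convergence is the smallest modulus among the singular points: 10/7.
The branch terms are analytic at 10/7 and contribute nothing to the residue; only the rational part matters.
At the order-1 pole 10/7 set g(ζ) = (ζ - (10/7))*(rational part) = 19*ζ/7 - 14/31.
Simple pole: residue = g(a) at a = 10/7, which is 5204/1519.
List the singular points by increasing real part (a conjugate pair: the negative imaginary part first).

Radius of convergence at 0: 10/7.
At -5/2: a logarithmic branch point.
At 10/7: a pole of order 1; residue 5204/1519.
At 12: a logarithmic branch point.


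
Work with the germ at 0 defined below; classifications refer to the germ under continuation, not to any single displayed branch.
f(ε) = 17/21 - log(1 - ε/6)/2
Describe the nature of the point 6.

The point is a logarithmic branch point.

The term (-1/2)*log(1 - ε/(6)) has argument 1 - 6/(6) = 0 at 6: a logarithmic (infinitely-sheeted) branch point; the remaining terms are analytic or single-valued there.


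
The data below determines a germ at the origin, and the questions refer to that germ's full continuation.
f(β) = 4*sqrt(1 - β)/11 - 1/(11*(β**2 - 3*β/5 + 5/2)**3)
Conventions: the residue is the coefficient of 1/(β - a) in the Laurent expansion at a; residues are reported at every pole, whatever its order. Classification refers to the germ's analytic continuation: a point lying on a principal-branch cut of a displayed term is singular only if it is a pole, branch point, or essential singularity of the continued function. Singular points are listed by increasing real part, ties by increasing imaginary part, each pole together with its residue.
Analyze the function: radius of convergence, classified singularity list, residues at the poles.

Radius of convergence at 0: 1.
At (3/10) - ((1/10)*sqrt(241))*i: a pole of order 3; residue -((18750/153972731)*sqrt(241))*i.
At (3/10) + ((1/10)*sqrt(241))*i: a pole of order 3; residue ((18750/153972731)*sqrt(241))*i.
At 1: an algebraic (square-root) branch point.

Denominator factor (β**2 - 3*β/5 + 5/2)^3: discriminant -241/25, complex-conjugate roots (3/10) + ((1/10)*sqrt(241))*i and (3/10) - ((1/10)*sqrt(241))*i; poles of order 3, moduli (1/2)*sqrt(10) and (1/2)*sqrt(10).
Branch term (4/11)*sqrt(1 - β/(1)): its argument vanishes at β = 1, a square-root branch point, modulus 1.
The radius of convergence is the smallest modulus among the singular points: 1.
The branch term is analytic at (3/10) - ((1/10)*sqrt(241))*i and contributes nothing to the residue; only the rational part matters.
The factor β**2 - 3*β/5 + 5/2 splits as (β - a)(β - a') with a = (3/10) - ((1/10)*sqrt(241))*i, a' = (3/10) + ((1/10)*sqrt(241))*i. At the order-3 pole a set g(β) = (β - a)^3*(rational part) = [-1/11] / (β - a')^3.
Order-3 pole: residue = g''(a)/2; g''((3/10) - ((1/10)*sqrt(241))*i) = -((37500/153972731)*sqrt(241))*i, so the residue is -((18750/153972731)*sqrt(241))*i.
The branch term is analytic at (3/10) + ((1/10)*sqrt(241))*i and contributes nothing to the residue; only the rational part matters.
The factor β**2 - 3*β/5 + 5/2 splits as (β - a)(β - a') with a = (3/10) + ((1/10)*sqrt(241))*i, a' = (3/10) - ((1/10)*sqrt(241))*i. At the order-3 pole a set g(β) = (β - a)^3*(rational part) = [-1/11] / (β - a')^3.
Order-3 pole: residue = g''(a)/2; g''((3/10) + ((1/10)*sqrt(241))*i) = ((37500/153972731)*sqrt(241))*i, so the residue is ((18750/153972731)*sqrt(241))*i.
List the singular points by increasing real part (a conjugate pair: the negative imaginary part first).
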